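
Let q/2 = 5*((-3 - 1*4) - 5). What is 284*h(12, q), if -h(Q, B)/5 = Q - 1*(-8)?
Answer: -28400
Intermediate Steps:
q = -120 (q = 2*(5*((-3 - 1*4) - 5)) = 2*(5*((-3 - 4) - 5)) = 2*(5*(-7 - 5)) = 2*(5*(-12)) = 2*(-60) = -120)
h(Q, B) = -40 - 5*Q (h(Q, B) = -5*(Q - 1*(-8)) = -5*(Q + 8) = -5*(8 + Q) = -40 - 5*Q)
284*h(12, q) = 284*(-40 - 5*12) = 284*(-40 - 60) = 284*(-100) = -28400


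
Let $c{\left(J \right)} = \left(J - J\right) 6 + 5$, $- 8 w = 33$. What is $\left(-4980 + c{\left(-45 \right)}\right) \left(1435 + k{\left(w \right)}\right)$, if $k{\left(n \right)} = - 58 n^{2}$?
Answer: $- \frac{71336525}{32} \approx -2.2293 \cdot 10^{6}$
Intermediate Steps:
$w = - \frac{33}{8}$ ($w = \left(- \frac{1}{8}\right) 33 = - \frac{33}{8} \approx -4.125$)
$c{\left(J \right)} = 5$ ($c{\left(J \right)} = 0 \cdot 6 + 5 = 0 + 5 = 5$)
$\left(-4980 + c{\left(-45 \right)}\right) \left(1435 + k{\left(w \right)}\right) = \left(-4980 + 5\right) \left(1435 - 58 \left(- \frac{33}{8}\right)^{2}\right) = - 4975 \left(1435 - \frac{31581}{32}\right) = \left(-4975\right) \frac{14339}{32} = - \frac{71336525}{32}$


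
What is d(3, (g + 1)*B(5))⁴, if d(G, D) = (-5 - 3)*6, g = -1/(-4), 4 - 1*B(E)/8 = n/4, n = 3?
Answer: 5308416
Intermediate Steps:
B(E) = 26 (B(E) = 32 - 24/4 = 32 - 8*¾ = 32 - 6 = 26)
g = ¼ (g = -1*(-¼) = ¼ ≈ 0.25000)
d(G, D) = -48 (d(G, D) = -8*6 = -48)
d(3, (g + 1)*B(5))⁴ = (-48)⁴ = 5308416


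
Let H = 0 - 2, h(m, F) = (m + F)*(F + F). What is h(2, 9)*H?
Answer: -396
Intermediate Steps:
h(m, F) = 2*F*(F + m) (h(m, F) = (F + m)*(2*F) = 2*F*(F + m))
H = -2
h(2, 9)*H = (2*9*(9 + 2))*(-2) = (2*9*11)*(-2) = 198*(-2) = -396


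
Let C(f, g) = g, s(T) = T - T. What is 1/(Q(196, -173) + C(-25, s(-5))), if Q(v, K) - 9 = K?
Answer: -1/164 ≈ -0.0060976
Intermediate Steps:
Q(v, K) = 9 + K
s(T) = 0
1/(Q(196, -173) + C(-25, s(-5))) = 1/((9 - 173) + 0) = 1/(-164 + 0) = 1/(-164) = -1/164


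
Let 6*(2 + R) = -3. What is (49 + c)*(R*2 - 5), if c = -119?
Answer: 700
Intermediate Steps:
R = -5/2 (R = -2 + (⅙)*(-3) = -2 - ½ = -5/2 ≈ -2.5000)
(49 + c)*(R*2 - 5) = (49 - 119)*(-5/2*2 - 5) = -70*(-5 - 5) = -70*(-10) = 700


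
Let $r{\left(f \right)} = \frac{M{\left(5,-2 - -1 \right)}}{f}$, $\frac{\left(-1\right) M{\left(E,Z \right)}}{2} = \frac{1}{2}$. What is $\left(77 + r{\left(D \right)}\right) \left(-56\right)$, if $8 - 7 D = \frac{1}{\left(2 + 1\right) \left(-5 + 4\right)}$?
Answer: $- \frac{106624}{25} \approx -4265.0$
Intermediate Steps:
$M{\left(E,Z \right)} = -1$ ($M{\left(E,Z \right)} = - \frac{2}{2} = \left(-2\right) \frac{1}{2} = -1$)
$D = \frac{25}{21}$ ($D = \frac{8}{7} - \frac{1}{7 \left(2 + 1\right) \left(-5 + 4\right)} = \frac{8}{7} - \frac{1}{7 \cdot 3 \left(-1\right)} = \frac{8}{7} - \frac{1}{7 \left(-3\right)} = \frac{8}{7} - - \frac{1}{21} = \frac{8}{7} + \frac{1}{21} = \frac{25}{21} \approx 1.1905$)
$r{\left(f \right)} = - \frac{1}{f}$
$\left(77 + r{\left(D \right)}\right) \left(-56\right) = \left(77 - \frac{1}{\frac{25}{21}}\right) \left(-56\right) = \left(77 - \frac{21}{25}\right) \left(-56\right) = \frac{1904}{25} \left(-56\right) = - \frac{106624}{25}$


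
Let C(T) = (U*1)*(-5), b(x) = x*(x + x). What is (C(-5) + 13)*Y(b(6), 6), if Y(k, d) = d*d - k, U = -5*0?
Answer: -468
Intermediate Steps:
b(x) = 2*x**2 (b(x) = x*(2*x) = 2*x**2)
U = 0
Y(k, d) = d**2 - k
C(T) = 0 (C(T) = (0*1)*(-5) = 0*(-5) = 0)
(C(-5) + 13)*Y(b(6), 6) = (0 + 13)*(6**2 - 2*6**2) = 13*(36 - 2*36) = 13*(36 - 1*72) = 13*(36 - 72) = 13*(-36) = -468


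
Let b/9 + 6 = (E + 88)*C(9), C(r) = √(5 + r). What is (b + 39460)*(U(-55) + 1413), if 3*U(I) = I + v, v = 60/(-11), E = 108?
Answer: 1811257384/33 + 27026832*√14/11 ≈ 6.4080e+7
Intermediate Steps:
v = -60/11 (v = 60*(-1/11) = -60/11 ≈ -5.4545)
b = -54 + 1764*√14 (b = -54 + 9*((108 + 88)*√(5 + 9)) = -54 + 9*(196*√14) = -54 + 1764*√14 ≈ 6546.3)
U(I) = -20/11 + I/3 (U(I) = (I - 60/11)/3 = (-60/11 + I)/3 = -20/11 + I/3)
(b + 39460)*(U(-55) + 1413) = ((-54 + 1764*√14) + 39460)*((-20/11 + (⅓)*(-55)) + 1413) = (39406 + 1764*√14)*((-20/11 - 55/3) + 1413) = (39406 + 1764*√14)*(-665/33 + 1413) = (39406 + 1764*√14)*(45964/33) = 1811257384/33 + 27026832*√14/11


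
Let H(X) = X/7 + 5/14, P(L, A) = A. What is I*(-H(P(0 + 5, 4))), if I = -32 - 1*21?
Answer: 689/14 ≈ 49.214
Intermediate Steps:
H(X) = 5/14 + X/7 (H(X) = X*(⅐) + 5*(1/14) = X/7 + 5/14 = 5/14 + X/7)
I = -53 (I = -32 - 21 = -53)
I*(-H(P(0 + 5, 4))) = -(-53)*(5/14 + (⅐)*4) = -(-53)*(5/14 + 4/7) = -(-53)*13/14 = -53*(-13/14) = 689/14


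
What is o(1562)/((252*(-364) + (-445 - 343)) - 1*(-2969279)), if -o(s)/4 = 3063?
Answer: -4084/958921 ≈ -0.0042590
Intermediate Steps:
o(s) = -12252 (o(s) = -4*3063 = -12252)
o(1562)/((252*(-364) + (-445 - 343)) - 1*(-2969279)) = -12252/((252*(-364) + (-445 - 343)) - 1*(-2969279)) = -12252/((-91728 - 788) + 2969279) = -12252/(-92516 + 2969279) = -12252/2876763 = -12252*1/2876763 = -4084/958921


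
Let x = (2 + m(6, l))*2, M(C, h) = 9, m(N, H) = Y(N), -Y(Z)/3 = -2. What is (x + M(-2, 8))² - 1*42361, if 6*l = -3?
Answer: -41736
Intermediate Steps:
l = -½ (l = (⅙)*(-3) = -½ ≈ -0.50000)
Y(Z) = 6 (Y(Z) = -3*(-2) = 6)
m(N, H) = 6
x = 16 (x = (2 + 6)*2 = 8*2 = 16)
(x + M(-2, 8))² - 1*42361 = (16 + 9)² - 1*42361 = 25² - 42361 = 625 - 42361 = -41736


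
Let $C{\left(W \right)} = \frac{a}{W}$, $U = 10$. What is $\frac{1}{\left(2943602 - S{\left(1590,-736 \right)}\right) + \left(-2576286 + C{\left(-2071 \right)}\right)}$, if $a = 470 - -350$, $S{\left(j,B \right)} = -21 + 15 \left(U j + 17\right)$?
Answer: $\frac{2071}{266292502} \approx 7.7772 \cdot 10^{-6}$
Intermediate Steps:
$S{\left(j,B \right)} = 234 + 150 j$ ($S{\left(j,B \right)} = -21 + 15 \left(10 j + 17\right) = -21 + 15 \left(17 + 10 j\right) = -21 + \left(255 + 150 j\right) = 234 + 150 j$)
$a = 820$ ($a = 470 + 350 = 820$)
$C{\left(W \right)} = \frac{820}{W}$
$\frac{1}{\left(2943602 - S{\left(1590,-736 \right)}\right) + \left(-2576286 + C{\left(-2071 \right)}\right)} = \frac{1}{\left(2943602 - \left(234 + 150 \cdot 1590\right)\right) - \left(2576286 - \frac{820}{-2071}\right)} = \frac{1}{\left(2943602 - \left(234 + 238500\right)\right) + \left(-2576286 + 820 \left(- \frac{1}{2071}\right)\right)} = \frac{1}{\left(2943602 - 238734\right) - \frac{5335489126}{2071}} = \frac{1}{2704868 - \frac{5335489126}{2071}} = \frac{1}{\frac{266292502}{2071}} = \frac{2071}{266292502}$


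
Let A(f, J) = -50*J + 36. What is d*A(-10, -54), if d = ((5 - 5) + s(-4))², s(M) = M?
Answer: 43776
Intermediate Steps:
A(f, J) = 36 - 50*J
d = 16 (d = ((5 - 5) - 4)² = (0 - 4)² = (-4)² = 16)
d*A(-10, -54) = 16*(36 - 50*(-54)) = 16*(36 + 2700) = 16*2736 = 43776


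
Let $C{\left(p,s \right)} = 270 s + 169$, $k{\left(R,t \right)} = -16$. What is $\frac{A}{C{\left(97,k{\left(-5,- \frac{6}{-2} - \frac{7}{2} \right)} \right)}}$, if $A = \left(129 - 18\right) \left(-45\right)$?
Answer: $\frac{4995}{4151} \approx 1.2033$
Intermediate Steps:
$A = -4995$ ($A = 111 \left(-45\right) = -4995$)
$C{\left(p,s \right)} = 169 + 270 s$
$\frac{A}{C{\left(97,k{\left(-5,- \frac{6}{-2} - \frac{7}{2} \right)} \right)}} = - \frac{4995}{169 + 270 \left(-16\right)} = - \frac{4995}{169 - 4320} = - \frac{4995}{-4151} = \left(-4995\right) \left(- \frac{1}{4151}\right) = \frac{4995}{4151}$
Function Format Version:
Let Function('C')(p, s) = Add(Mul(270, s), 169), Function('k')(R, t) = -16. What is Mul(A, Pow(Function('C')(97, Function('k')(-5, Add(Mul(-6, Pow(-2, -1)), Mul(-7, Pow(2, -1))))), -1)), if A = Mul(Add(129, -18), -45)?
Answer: Rational(4995, 4151) ≈ 1.2033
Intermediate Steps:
A = -4995 (A = Mul(111, -45) = -4995)
Function('C')(p, s) = Add(169, Mul(270, s))
Mul(A, Pow(Function('C')(97, Function('k')(-5, Add(Mul(-6, Pow(-2, -1)), Mul(-7, Pow(2, -1))))), -1)) = Mul(-4995, Pow(Add(169, Mul(270, -16)), -1)) = Mul(-4995, Pow(Add(169, -4320), -1)) = Mul(-4995, Pow(-4151, -1)) = Mul(-4995, Rational(-1, 4151)) = Rational(4995, 4151)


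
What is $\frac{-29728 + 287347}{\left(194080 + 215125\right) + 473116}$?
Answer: $\frac{85873}{294107} \approx 0.29198$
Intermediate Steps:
$\frac{-29728 + 287347}{\left(194080 + 215125\right) + 473116} = \frac{257619}{409205 + 473116} = \frac{257619}{882321} = 257619 \cdot \frac{1}{882321} = \frac{85873}{294107}$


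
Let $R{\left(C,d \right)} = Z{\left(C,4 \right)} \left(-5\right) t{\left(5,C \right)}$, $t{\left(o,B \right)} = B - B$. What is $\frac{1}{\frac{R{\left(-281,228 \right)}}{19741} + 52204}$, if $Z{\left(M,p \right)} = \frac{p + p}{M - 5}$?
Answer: $\frac{1}{52204} \approx 1.9156 \cdot 10^{-5}$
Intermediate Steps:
$t{\left(o,B \right)} = 0$
$Z{\left(M,p \right)} = \frac{2 p}{-5 + M}$
$R{\left(C,d \right)} = 0$ ($R{\left(C,d \right)} = 2 \cdot 4 \frac{1}{-5 + C} \left(-5\right) 0 = \frac{8}{-5 + C} \left(-5\right) 0 = - \frac{40}{-5 + C} 0 = 0$)
$\frac{1}{\frac{R{\left(-281,228 \right)}}{19741} + 52204} = \frac{1}{\frac{0}{19741} + 52204} = \frac{1}{0 \cdot \frac{1}{19741} + 52204} = \frac{1}{0 + 52204} = \frac{1}{52204}$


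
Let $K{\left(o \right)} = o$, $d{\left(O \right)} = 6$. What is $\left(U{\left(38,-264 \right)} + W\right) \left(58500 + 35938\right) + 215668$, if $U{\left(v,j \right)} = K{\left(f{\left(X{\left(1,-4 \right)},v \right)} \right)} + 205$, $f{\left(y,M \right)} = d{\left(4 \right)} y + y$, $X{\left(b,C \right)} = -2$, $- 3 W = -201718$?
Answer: $\frac{19104604462}{3} \approx 6.3682 \cdot 10^{9}$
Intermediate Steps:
$W = \frac{201718}{3}$ ($W = \left(- \frac{1}{3}\right) \left(-201718\right) = \frac{201718}{3} \approx 67239.0$)
$f{\left(y,M \right)} = 7 y$ ($f{\left(y,M \right)} = 6 y + y = 7 y$)
$U{\left(v,j \right)} = 191$ ($U{\left(v,j \right)} = 7 \left(-2\right) + 205 = -14 + 205 = 191$)
$\left(U{\left(38,-264 \right)} + W\right) \left(58500 + 35938\right) + 215668 = \left(191 + \frac{201718}{3}\right) \left(58500 + 35938\right) + 215668 = \frac{202291}{3} \cdot 94438 + 215668 = \frac{19103957458}{3} + 215668 = \frac{19104604462}{3}$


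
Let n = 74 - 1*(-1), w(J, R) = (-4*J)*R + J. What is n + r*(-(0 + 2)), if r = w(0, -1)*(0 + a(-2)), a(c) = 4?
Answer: 75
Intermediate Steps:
w(J, R) = J - 4*J*R (w(J, R) = -4*J*R + J = J - 4*J*R)
n = 75 (n = 74 + 1 = 75)
r = 0 (r = (0*(1 - 4*(-1)))*(0 + 4) = (0*(1 + 4))*4 = (0*5)*4 = 0*4 = 0)
n + r*(-(0 + 2)) = 75 + 0*(-(0 + 2)) = 75 + 0*(-1*2) = 75 + 0*(-2) = 75 + 0 = 75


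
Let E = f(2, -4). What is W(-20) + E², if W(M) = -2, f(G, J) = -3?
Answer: 7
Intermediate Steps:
E = -3
W(-20) + E² = -2 + (-3)² = -2 + 9 = 7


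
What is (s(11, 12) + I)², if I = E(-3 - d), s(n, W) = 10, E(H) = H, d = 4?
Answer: 9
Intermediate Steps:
I = -7 (I = -3 - 1*4 = -3 - 4 = -7)
(s(11, 12) + I)² = (10 - 7)² = 3² = 9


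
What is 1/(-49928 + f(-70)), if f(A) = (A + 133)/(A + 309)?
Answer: -239/11932729 ≈ -2.0029e-5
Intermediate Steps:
f(A) = (133 + A)/(309 + A)
1/(-49928 + f(-70)) = 1/(-49928 + (133 - 70)/(309 - 70)) = 1/(-49928 + 63/239) = 1/(-11932729/239) = -239/11932729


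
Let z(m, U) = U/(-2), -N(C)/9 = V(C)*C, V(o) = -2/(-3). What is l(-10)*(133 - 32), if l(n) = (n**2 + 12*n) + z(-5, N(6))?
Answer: -202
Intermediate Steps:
V(o) = 2/3 (V(o) = -2*(-1/3) = 2/3)
N(C) = -6*C
z(m, U) = -U/2 (z(m, U) = U*(-1/2) = -U/2)
l(n) = 18 + n**2 + 12*n (l(n) = (n**2 + 12*n) - (-3)*6 = (n**2 + 12*n) - 1/2*(-36) = (n**2 + 12*n) + 18 = 18 + n**2 + 12*n)
l(-10)*(133 - 32) = (18 + (-10)**2 + 12*(-10))*(133 - 32) = (18 + 100 - 120)*101 = -2*101 = -202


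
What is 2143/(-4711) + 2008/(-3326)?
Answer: -8293653/7834393 ≈ -1.0586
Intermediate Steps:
2143/(-4711) + 2008/(-3326) = 2143*(-1/4711) + 2008*(-1/3326) = -2143/4711 - 1004/1663 = -8293653/7834393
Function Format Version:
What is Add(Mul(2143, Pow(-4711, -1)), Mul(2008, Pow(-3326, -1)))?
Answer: Rational(-8293653, 7834393) ≈ -1.0586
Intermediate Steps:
Add(Mul(2143, Pow(-4711, -1)), Mul(2008, Pow(-3326, -1))) = Add(Mul(2143, Rational(-1, 4711)), Mul(2008, Rational(-1, 3326))) = Add(Rational(-2143, 4711), Rational(-1004, 1663)) = Rational(-8293653, 7834393)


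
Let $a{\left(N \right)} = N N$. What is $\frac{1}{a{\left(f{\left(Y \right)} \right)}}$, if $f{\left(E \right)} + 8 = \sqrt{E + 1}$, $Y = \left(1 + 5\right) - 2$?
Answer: $\frac{1}{\left(8 - \sqrt{5}\right)^{2}} \approx 0.0301$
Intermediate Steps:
$Y = 4$ ($Y = 6 - 2 = 4$)
$f{\left(E \right)} = -8 + \sqrt{1 + E}$ ($f{\left(E \right)} = -8 + \sqrt{E + 1} = -8 + \sqrt{1 + E}$)
$a{\left(N \right)} = N^{2}$
$\frac{1}{a{\left(f{\left(Y \right)} \right)}} = \frac{1}{\left(-8 + \sqrt{1 + 4}\right)^{2}} = \frac{1}{\left(-8 + \sqrt{5}\right)^{2}}$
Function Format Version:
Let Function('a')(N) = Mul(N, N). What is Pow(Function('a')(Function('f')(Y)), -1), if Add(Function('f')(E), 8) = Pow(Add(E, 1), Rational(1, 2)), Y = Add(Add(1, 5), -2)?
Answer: Pow(Add(8, Mul(-1, Pow(5, Rational(1, 2)))), -2) ≈ 0.030100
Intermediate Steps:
Y = 4 (Y = Add(6, -2) = 4)
Function('f')(E) = Add(-8, Pow(Add(1, E), Rational(1, 2))) (Function('f')(E) = Add(-8, Pow(Add(E, 1), Rational(1, 2))) = Add(-8, Pow(Add(1, E), Rational(1, 2))))
Function('a')(N) = Pow(N, 2)
Pow(Function('a')(Function('f')(Y)), -1) = Pow(Pow(Add(-8, Pow(Add(1, 4), Rational(1, 2))), 2), -1) = Pow(Pow(Add(-8, Pow(5, Rational(1, 2))), 2), -1) = Pow(Add(-8, Pow(5, Rational(1, 2))), -2)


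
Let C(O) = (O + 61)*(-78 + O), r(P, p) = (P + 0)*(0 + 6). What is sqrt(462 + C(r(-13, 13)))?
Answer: 3*sqrt(346) ≈ 55.803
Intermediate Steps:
r(P, p) = 6*P (r(P, p) = P*6 = 6*P)
C(O) = (-78 + O)*(61 + O) (C(O) = (61 + O)*(-78 + O) = (-78 + O)*(61 + O))
sqrt(462 + C(r(-13, 13))) = sqrt(462 + (-4758 + (6*(-13))**2 - 102*(-13))) = sqrt(462 + (-4758 + (-78)**2 - 17*(-78))) = sqrt(462 + (-4758 + 6084 + 1326)) = sqrt(462 + 2652) = sqrt(3114) = 3*sqrt(346)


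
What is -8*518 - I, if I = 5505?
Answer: -9649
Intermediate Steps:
-8*518 - I = -8*518 - 1*5505 = -4144 - 5505 = -9649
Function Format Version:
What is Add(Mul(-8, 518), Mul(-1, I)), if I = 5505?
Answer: -9649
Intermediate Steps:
Add(Mul(-8, 518), Mul(-1, I)) = Add(Mul(-8, 518), Mul(-1, 5505)) = Add(-4144, -5505) = -9649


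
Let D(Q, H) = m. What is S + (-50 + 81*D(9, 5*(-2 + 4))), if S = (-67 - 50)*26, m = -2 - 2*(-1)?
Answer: -3092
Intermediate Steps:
m = 0 (m = -2 + 2 = 0)
D(Q, H) = 0
S = -3042 (S = -117*26 = -3042)
S + (-50 + 81*D(9, 5*(-2 + 4))) = -3042 + (-50 + 81*0) = -3042 + (-50 + 0) = -3042 - 50 = -3092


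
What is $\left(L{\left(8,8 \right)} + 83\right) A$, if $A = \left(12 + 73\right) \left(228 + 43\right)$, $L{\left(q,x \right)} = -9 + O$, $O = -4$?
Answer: $1612450$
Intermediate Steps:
$L{\left(q,x \right)} = -13$ ($L{\left(q,x \right)} = -9 - 4 = -13$)
$A = 23035$ ($A = 85 \cdot 271 = 23035$)
$\left(L{\left(8,8 \right)} + 83\right) A = \left(-13 + 83\right) 23035 = 70 \cdot 23035 = 1612450$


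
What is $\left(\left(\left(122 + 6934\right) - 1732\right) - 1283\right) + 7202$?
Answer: $11243$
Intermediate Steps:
$\left(\left(\left(122 + 6934\right) - 1732\right) - 1283\right) + 7202 = \left(\left(7056 - 1732\right) - 1283\right) + 7202 = \left(5324 - 1283\right) + 7202 = 4041 + 7202 = 11243$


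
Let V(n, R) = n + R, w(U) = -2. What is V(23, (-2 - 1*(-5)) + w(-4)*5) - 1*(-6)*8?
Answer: 64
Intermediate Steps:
V(n, R) = R + n
V(23, (-2 - 1*(-5)) + w(-4)*5) - 1*(-6)*8 = (((-2 - 1*(-5)) - 2*5) + 23) - 1*(-6)*8 = (((-2 + 5) - 10) + 23) + 6*8 = ((3 - 10) + 23) + 48 = (-7 + 23) + 48 = 16 + 48 = 64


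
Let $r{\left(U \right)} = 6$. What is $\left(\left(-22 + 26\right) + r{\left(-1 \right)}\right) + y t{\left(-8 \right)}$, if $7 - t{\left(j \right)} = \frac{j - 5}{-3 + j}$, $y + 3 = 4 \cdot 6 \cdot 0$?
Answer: $- \frac{82}{11} \approx -7.4545$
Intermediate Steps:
$y = -3$ ($y = -3 + 4 \cdot 6 \cdot 0 = -3 + 24 \cdot 0 = -3 + 0 = -3$)
$t{\left(j \right)} = 7 - \frac{-5 + j}{-3 + j}$ ($t{\left(j \right)} = 7 - \frac{j - 5}{-3 + j} = 7 - \frac{-5 + j}{-3 + j}$)
$\left(\left(-22 + 26\right) + r{\left(-1 \right)}\right) + y t{\left(-8 \right)} = \left(\left(-22 + 26\right) + 6\right) - 3 \frac{2 \left(-8 + 3 \left(-8\right)\right)}{-3 - 8} = \left(4 + 6\right) - 3 \frac{2 \left(-8 - 24\right)}{-11} = 10 - 3 \cdot 2 \left(- \frac{1}{11}\right) \left(-32\right) = 10 - \frac{192}{11} = - \frac{82}{11}$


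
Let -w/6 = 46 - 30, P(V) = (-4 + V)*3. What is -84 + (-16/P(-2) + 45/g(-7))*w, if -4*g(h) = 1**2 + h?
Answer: -9148/3 ≈ -3049.3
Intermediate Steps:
P(V) = -12 + 3*V
w = -96 (w = -6*(46 - 30) = -6*16 = -96)
g(h) = -1/4 - h/4 (g(h) = -(1**2 + h)/4 = -(1 + h)/4 = -1/4 - h/4)
-84 + (-16/P(-2) + 45/g(-7))*w = -84 + (-16/(-12 + 3*(-2)) + 45/(-1/4 - 1/4*(-7)))*(-96) = -84 + (-16/(-12 - 6) + 45/(-1/4 + 7/4))*(-96) = -84 + (-16/(-18) + 45/(3/2))*(-96) = -84 + (-16*(-1/18) + 45*(2/3))*(-96) = -84 + (8/9 + 30)*(-96) = -84 + (278/9)*(-96) = -84 - 8896/3 = -9148/3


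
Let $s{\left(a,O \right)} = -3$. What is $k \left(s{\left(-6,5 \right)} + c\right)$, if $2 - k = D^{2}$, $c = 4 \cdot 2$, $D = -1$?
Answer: $5$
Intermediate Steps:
$c = 8$
$k = 1$ ($k = 2 - \left(-1\right)^{2} = 2 - 1 = 1$)
$k \left(s{\left(-6,5 \right)} + c\right) = 1 \left(-3 + 8\right) = 1 \cdot 5 = 5$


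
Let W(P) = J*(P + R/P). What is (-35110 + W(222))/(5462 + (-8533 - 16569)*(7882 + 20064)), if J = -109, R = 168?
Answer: 1098724/12977658055 ≈ 8.4663e-5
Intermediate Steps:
W(P) = -18312/P - 109*P (W(P) = -109*(P + 168/P) = -18312/P - 109*P)
(-35110 + W(222))/(5462 + (-8533 - 16569)*(7882 + 20064)) = (-35110 + (-18312/222 - 109*222))/(5462 + (-8533 - 16569)*(7882 + 20064)) = (-35110 + (-18312*1/222 - 24198))/(5462 - 25102*27946) = (-35110 + (-3052/37 - 24198))/(5462 - 701500492) = (-35110 - 898378/37)/(-701495030) = -2197448/37*(-1/701495030) = 1098724/12977658055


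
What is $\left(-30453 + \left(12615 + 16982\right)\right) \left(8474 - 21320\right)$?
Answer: $10996176$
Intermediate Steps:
$\left(-30453 + \left(12615 + 16982\right)\right) \left(8474 - 21320\right) = \left(-30453 + 29597\right) \left(8474 - 21320\right) = \left(-856\right) \left(-12846\right) = 10996176$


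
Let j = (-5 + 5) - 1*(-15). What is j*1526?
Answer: 22890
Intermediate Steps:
j = 15 (j = 0 + 15 = 15)
j*1526 = 15*1526 = 22890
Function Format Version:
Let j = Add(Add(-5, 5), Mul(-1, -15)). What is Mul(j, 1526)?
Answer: 22890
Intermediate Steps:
j = 15 (j = Add(0, 15) = 15)
Mul(j, 1526) = Mul(15, 1526) = 22890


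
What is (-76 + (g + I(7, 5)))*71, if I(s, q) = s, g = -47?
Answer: -8236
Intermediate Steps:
(-76 + (g + I(7, 5)))*71 = (-76 + (-47 + 7))*71 = (-76 - 40)*71 = -116*71 = -8236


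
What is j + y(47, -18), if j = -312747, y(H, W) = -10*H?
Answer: -313217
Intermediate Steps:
j + y(47, -18) = -312747 - 10*47 = -312747 - 470 = -313217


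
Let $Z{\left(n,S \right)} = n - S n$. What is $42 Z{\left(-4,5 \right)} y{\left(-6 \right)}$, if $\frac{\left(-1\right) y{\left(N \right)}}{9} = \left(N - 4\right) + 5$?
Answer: $30240$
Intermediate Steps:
$y{\left(N \right)} = -9 - 9 N$ ($y{\left(N \right)} = - 9 \left(\left(N - 4\right) + 5\right) = - 9 \left(\left(-4 + N\right) + 5\right) = - 9 \left(1 + N\right) = -9 - 9 N$)
$Z{\left(n,S \right)} = n - S n$
$42 Z{\left(-4,5 \right)} y{\left(-6 \right)} = 42 \left(- 4 \left(1 - 5\right)\right) \left(-9 - -54\right) = 42 \left(- 4 \left(1 - 5\right)\right) \left(-9 + 54\right) = 42 \left(\left(-4\right) \left(-4\right)\right) 45 = 42 \cdot 16 \cdot 45 = 672 \cdot 45 = 30240$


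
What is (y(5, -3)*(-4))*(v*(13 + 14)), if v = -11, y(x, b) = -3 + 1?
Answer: -2376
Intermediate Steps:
y(x, b) = -2
(y(5, -3)*(-4))*(v*(13 + 14)) = (-2*(-4))*(-11*(13 + 14)) = 8*(-11*27) = 8*(-297) = -2376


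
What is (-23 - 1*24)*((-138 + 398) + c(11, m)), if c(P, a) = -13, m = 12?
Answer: -11609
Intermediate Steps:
(-23 - 1*24)*((-138 + 398) + c(11, m)) = (-23 - 1*24)*((-138 + 398) - 13) = (-23 - 24)*(260 - 13) = -47*247 = -11609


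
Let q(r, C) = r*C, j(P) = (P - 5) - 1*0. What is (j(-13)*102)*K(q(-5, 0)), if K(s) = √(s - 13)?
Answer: -1836*I*√13 ≈ -6619.8*I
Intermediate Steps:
j(P) = -5 + P (j(P) = (-5 + P) + 0 = -5 + P)
q(r, C) = C*r
K(s) = √(-13 + s)
(j(-13)*102)*K(q(-5, 0)) = ((-5 - 13)*102)*√(-13 + 0*(-5)) = (-18*102)*√(-13 + 0) = -1836*I*√13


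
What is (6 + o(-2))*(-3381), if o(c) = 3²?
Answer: -50715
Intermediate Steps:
o(c) = 9
(6 + o(-2))*(-3381) = (6 + 9)*(-3381) = 15*(-3381) = -50715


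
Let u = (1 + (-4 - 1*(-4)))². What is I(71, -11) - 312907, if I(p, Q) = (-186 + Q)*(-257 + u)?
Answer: -262475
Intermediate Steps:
u = 1 (u = (1 + (-4 + 4))² = (1 + 0)² = 1² = 1)
I(p, Q) = 47616 - 256*Q (I(p, Q) = (-186 + Q)*(-257 + 1) = (-186 + Q)*(-256) = 47616 - 256*Q)
I(71, -11) - 312907 = (47616 - 256*(-11)) - 312907 = (47616 + 2816) - 312907 = 50432 - 312907 = -262475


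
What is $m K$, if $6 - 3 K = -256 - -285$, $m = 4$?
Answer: $- \frac{92}{3} \approx -30.667$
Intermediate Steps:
$K = - \frac{23}{3}$ ($K = 2 - \frac{-256 - -285}{3} = 2 - \frac{-256 + 285}{3} = 2 - \frac{29}{3} = - \frac{23}{3} \approx -7.6667$)
$m K = 4 \left(- \frac{23}{3}\right) = - \frac{92}{3}$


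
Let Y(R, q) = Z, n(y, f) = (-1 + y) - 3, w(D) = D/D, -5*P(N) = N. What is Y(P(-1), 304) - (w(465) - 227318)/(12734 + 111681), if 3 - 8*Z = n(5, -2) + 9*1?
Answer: 947631/995320 ≈ 0.95209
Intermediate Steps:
P(N) = -N/5
w(D) = 1
n(y, f) = -4 + y
Z = -7/8 (Z = 3/8 - ((-4 + 5) + 9*1)/8 = 3/8 - (1 + 9)/8 = 3/8 - ⅛*10 = 3/8 - 5/4 = -7/8 ≈ -0.87500)
Y(R, q) = -7/8
Y(P(-1), 304) - (w(465) - 227318)/(12734 + 111681) = -7/8 - (1 - 227318)/(12734 + 111681) = -7/8 - (-227317)/124415 = -7/8 - 1*(-227317/124415) = -7/8 + 227317/124415 = 947631/995320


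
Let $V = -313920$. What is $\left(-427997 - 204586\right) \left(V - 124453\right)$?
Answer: $277307307459$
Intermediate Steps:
$\left(-427997 - 204586\right) \left(V - 124453\right) = \left(-427997 - 204586\right) \left(-313920 - 124453\right) = \left(-427997 - 204586\right) \left(-438373\right) = \left(-632583\right) \left(-438373\right) = 277307307459$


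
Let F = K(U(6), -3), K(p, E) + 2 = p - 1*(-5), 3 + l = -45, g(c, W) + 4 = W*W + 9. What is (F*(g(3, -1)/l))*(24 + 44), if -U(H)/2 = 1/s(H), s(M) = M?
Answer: -68/3 ≈ -22.667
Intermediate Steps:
g(c, W) = 5 + W² (g(c, W) = -4 + (W*W + 9) = -4 + (W² + 9) = -4 + (9 + W²) = 5 + W²)
l = -48 (l = -3 - 45 = -48)
U(H) = -2/H
K(p, E) = 3 + p (K(p, E) = -2 + (p - 1*(-5)) = -2 + (p + 5) = -2 + (5 + p) = 3 + p)
F = 8/3 (F = 3 - 2/6 = 3 - 2*⅙ = 3 - ⅓ = 8/3 ≈ 2.6667)
(F*(g(3, -1)/l))*(24 + 44) = (8*((5 + (-1)²)/(-48))/3)*(24 + 44) = (8*((5 + 1)*(-1/48))/3)*68 = (8*(6*(-1/48))/3)*68 = ((8/3)*(-⅛))*68 = -⅓*68 = -68/3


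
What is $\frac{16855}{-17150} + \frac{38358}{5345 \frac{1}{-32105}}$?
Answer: $- \frac{844801346339}{3666670} \approx -2.304 \cdot 10^{5}$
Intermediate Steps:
$\frac{16855}{-17150} + \frac{38358}{5345 \frac{1}{-32105}} = 16855 \left(- \frac{1}{17150}\right) + \frac{38358}{5345 \left(- \frac{1}{32105}\right)} = - \frac{3371}{3430} + \frac{38358}{- \frac{1069}{6421}} = - \frac{3371}{3430} + 38358 \left(- \frac{6421}{1069}\right) = - \frac{3371}{3430} - \frac{246296718}{1069} = - \frac{844801346339}{3666670}$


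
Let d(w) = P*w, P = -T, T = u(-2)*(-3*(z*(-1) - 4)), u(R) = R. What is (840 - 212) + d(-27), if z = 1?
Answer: -182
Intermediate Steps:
T = -30 (T = -(-6)*(1*(-1) - 4) = -(-6)*(-1 - 4) = -(-6)*(-5) = -2*15 = -30)
P = 30 (P = -1*(-30) = 30)
d(w) = 30*w
(840 - 212) + d(-27) = (840 - 212) + 30*(-27) = 628 - 810 = -182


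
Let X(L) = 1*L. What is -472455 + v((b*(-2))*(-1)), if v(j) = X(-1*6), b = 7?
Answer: -472461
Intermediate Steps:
X(L) = L
v(j) = -6 (v(j) = -1*6 = -6)
-472455 + v((b*(-2))*(-1)) = -472455 - 6 = -472461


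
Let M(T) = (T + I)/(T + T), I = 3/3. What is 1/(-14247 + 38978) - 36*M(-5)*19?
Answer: -33832003/123655 ≈ -273.60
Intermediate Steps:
I = 1 (I = 3*(⅓) = 1)
M(T) = (1 + T)/(2*T) (M(T) = (T + 1)/(T + T) = (1 + T)/((2*T)) = (1 + T)*(1/(2*T)) = (1 + T)/(2*T))
1/(-14247 + 38978) - 36*M(-5)*19 = 1/(-14247 + 38978) - 36*((½)*(1 - 5)/(-5))*19 = 1/24731 - 36*((½)*(-⅕)*(-4))*19 = 1/24731 - 36*(⅖)*19 = 1/24731 - 72*19/5 = 1/24731 - 1*1368/5 = 1/24731 - 1368/5 = -33832003/123655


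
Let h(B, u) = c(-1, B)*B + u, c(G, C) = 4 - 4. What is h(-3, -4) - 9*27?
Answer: -247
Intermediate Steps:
c(G, C) = 0
h(B, u) = u (h(B, u) = 0*B + u = 0 + u = u)
h(-3, -4) - 9*27 = -4 - 9*27 = -4 - 243 = -247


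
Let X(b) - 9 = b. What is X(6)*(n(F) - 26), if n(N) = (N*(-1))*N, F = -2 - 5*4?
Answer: -7650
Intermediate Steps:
F = -22 (F = -2 - 20 = -22)
X(b) = 9 + b
n(N) = -N**2 (n(N) = (-N)*N = -N**2)
X(6)*(n(F) - 26) = (9 + 6)*(-1*(-22)**2 - 26) = 15*(-1*484 - 26) = 15*(-484 - 26) = 15*(-510) = -7650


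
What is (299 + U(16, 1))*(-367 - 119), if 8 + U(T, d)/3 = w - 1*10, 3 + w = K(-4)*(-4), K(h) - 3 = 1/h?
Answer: -98658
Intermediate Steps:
K(h) = 3 + 1/h
w = -14 (w = -3 + (3 + 1/(-4))*(-4) = -3 + (3 - 1/4)*(-4) = -3 + (11/4)*(-4) = -3 - 11 = -14)
U(T, d) = -96 (U(T, d) = -24 + 3*(-14 - 1*10) = -24 + 3*(-14 - 10) = -24 + 3*(-24) = -24 - 72 = -96)
(299 + U(16, 1))*(-367 - 119) = (299 - 96)*(-367 - 119) = 203*(-486) = -98658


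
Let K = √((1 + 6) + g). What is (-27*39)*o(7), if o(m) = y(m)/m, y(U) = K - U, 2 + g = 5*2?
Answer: 1053 - 1053*√15/7 ≈ 470.39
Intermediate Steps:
g = 8 (g = -2 + 5*2 = -2 + 10 = 8)
K = √15 (K = √((1 + 6) + 8) = √(7 + 8) = √15 ≈ 3.8730)
y(U) = √15 - U
o(m) = (√15 - m)/m
(-27*39)*o(7) = (-27*39)*((√15 - 1*7)/7) = -1053*(√15 - 7)/7 = -1053*(-7 + √15)/7 = -1053*(-1 + √15/7) = 1053 - 1053*√15/7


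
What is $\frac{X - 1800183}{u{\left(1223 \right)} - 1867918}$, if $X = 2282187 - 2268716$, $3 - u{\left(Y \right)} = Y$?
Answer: $\frac{893356}{934569} \approx 0.9559$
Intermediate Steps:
$u{\left(Y \right)} = 3 - Y$
$X = 13471$
$\frac{X - 1800183}{u{\left(1223 \right)} - 1867918} = \frac{13471 - 1800183}{\left(3 - 1223\right) - 1867918} = - \frac{1786712}{\left(3 - 1223\right) - 1867918} = - \frac{1786712}{-1220 - 1867918} = - \frac{1786712}{-1869138} = \left(-1786712\right) \left(- \frac{1}{1869138}\right) = \frac{893356}{934569}$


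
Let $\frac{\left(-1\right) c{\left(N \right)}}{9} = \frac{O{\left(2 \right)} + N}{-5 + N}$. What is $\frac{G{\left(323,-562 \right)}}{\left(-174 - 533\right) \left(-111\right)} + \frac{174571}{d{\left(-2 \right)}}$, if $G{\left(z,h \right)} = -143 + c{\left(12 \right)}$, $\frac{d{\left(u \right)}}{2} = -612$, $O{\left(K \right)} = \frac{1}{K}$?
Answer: $- \frac{31966673831}{224130312} \approx -142.63$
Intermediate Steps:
$d{\left(u \right)} = -1224$ ($d{\left(u \right)} = 2 \left(-612\right) = -1224$)
$c{\left(N \right)} = - \frac{9 \left(\frac{1}{2} + N\right)}{-5 + N}$ ($c{\left(N \right)} = - 9 \frac{\frac{1}{2} + N}{-5 + N} = - \frac{9 \left(\frac{1}{2} + N\right)}{-5 + N}$)
$G{\left(z,h \right)} = - \frac{2227}{14}$ ($G{\left(z,h \right)} = -143 + \frac{9 \left(-1 - 24\right)}{2 \left(-5 + 12\right)} = -143 + \frac{9 \left(-1 - 24\right)}{2 \cdot 7} = -143 + \frac{9}{2} \cdot \frac{1}{7} \left(-25\right) = -143 - \frac{225}{14} = - \frac{2227}{14}$)
$\frac{G{\left(323,-562 \right)}}{\left(-174 - 533\right) \left(-111\right)} + \frac{174571}{d{\left(-2 \right)}} = - \frac{2227}{14 \left(-174 - 533\right) \left(-111\right)} + \frac{174571}{-1224} = - \frac{2227}{14 \left(\left(-707\right) \left(-111\right)\right)} + 174571 \left(- \frac{1}{1224}\right) = - \frac{2227}{14 \cdot 78477} - \frac{174571}{1224} = \left(- \frac{2227}{14}\right) \frac{1}{78477} - \frac{174571}{1224} = - \frac{2227}{1098678} - \frac{174571}{1224} = - \frac{31966673831}{224130312}$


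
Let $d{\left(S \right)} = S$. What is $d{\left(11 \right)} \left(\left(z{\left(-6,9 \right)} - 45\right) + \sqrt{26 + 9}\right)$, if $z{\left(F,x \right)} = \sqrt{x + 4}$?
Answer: $-495 + 11 \sqrt{13} + 11 \sqrt{35} \approx -390.26$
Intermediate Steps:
$z{\left(F,x \right)} = \sqrt{4 + x}$
$d{\left(11 \right)} \left(\left(z{\left(-6,9 \right)} - 45\right) + \sqrt{26 + 9}\right) = 11 \left(\left(\sqrt{4 + 9} - 45\right) + \sqrt{26 + 9}\right) = 11 \left(\left(\sqrt{13} - 45\right) + \sqrt{35}\right) = 11 \left(\left(-45 + \sqrt{13}\right) + \sqrt{35}\right) = 11 \left(-45 + \sqrt{13} + \sqrt{35}\right) = -495 + 11 \sqrt{13} + 11 \sqrt{35}$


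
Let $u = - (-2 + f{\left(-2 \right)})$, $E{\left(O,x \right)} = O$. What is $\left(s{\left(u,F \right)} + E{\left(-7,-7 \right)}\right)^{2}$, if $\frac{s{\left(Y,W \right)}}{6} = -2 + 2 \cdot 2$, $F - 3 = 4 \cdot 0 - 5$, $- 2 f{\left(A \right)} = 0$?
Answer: $25$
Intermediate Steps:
$f{\left(A \right)} = 0$ ($f{\left(A \right)} = \left(- \frac{1}{2}\right) 0 = 0$)
$F = -2$ ($F = 3 + \left(4 \cdot 0 - 5\right) = 3 + \left(0 - 5\right) = 3 - 5 = -2$)
$u = 2$ ($u = - (-2 + 0) = \left(-1\right) \left(-2\right) = 2$)
$s{\left(Y,W \right)} = 12$ ($s{\left(Y,W \right)} = 6 \left(-2 + 2 \cdot 2\right) = 6 \left(-2 + 4\right) = 6 \cdot 2 = 12$)
$\left(s{\left(u,F \right)} + E{\left(-7,-7 \right)}\right)^{2} = \left(12 - 7\right)^{2} = 5^{2} = 25$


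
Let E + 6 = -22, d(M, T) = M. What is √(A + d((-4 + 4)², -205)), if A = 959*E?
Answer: 14*I*√137 ≈ 163.87*I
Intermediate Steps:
E = -28 (E = -6 - 22 = -28)
A = -26852 (A = 959*(-28) = -26852)
√(A + d((-4 + 4)², -205)) = √(-26852 + (-4 + 4)²) = √(-26852 + 0²) = √(-26852 + 0) = √(-26852) = 14*I*√137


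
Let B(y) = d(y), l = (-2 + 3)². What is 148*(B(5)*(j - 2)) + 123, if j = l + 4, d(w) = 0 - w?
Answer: -2097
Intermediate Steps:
l = 1 (l = 1² = 1)
d(w) = -w
B(y) = -y
j = 5 (j = 1 + 4 = 5)
148*(B(5)*(j - 2)) + 123 = 148*((-1*5)*(5 - 2)) + 123 = 148*(-5*3) + 123 = 148*(-15) + 123 = -2220 + 123 = -2097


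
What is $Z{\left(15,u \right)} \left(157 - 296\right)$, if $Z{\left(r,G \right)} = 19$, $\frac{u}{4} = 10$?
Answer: $-2641$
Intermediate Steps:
$u = 40$ ($u = 4 \cdot 10 = 40$)
$Z{\left(15,u \right)} \left(157 - 296\right) = 19 \left(157 - 296\right) = 19 \left(-139\right) = -2641$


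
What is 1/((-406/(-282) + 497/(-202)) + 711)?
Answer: 28482/20221631 ≈ 0.0014085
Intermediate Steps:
1/((-406/(-282) + 497/(-202)) + 711) = 1/((-406*(-1/282) + 497*(-1/202)) + 711) = 1/((203/141 - 497/202) + 711) = 1/(-29071/28482 + 711) = 1/(20221631/28482) = 28482/20221631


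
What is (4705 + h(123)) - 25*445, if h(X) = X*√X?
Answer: -6420 + 123*√123 ≈ -5055.9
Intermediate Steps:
h(X) = X^(3/2)
(4705 + h(123)) - 25*445 = (4705 + 123^(3/2)) - 25*445 = (4705 + 123*√123) - 11125 = -6420 + 123*√123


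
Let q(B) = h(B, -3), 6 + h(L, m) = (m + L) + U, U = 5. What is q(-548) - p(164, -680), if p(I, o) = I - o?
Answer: -1396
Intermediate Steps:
h(L, m) = -1 + L + m (h(L, m) = -6 + ((m + L) + 5) = -6 + ((L + m) + 5) = -6 + (5 + L + m) = -1 + L + m)
q(B) = -4 + B (q(B) = -1 + B - 3 = -4 + B)
q(-548) - p(164, -680) = (-4 - 548) - (164 - 1*(-680)) = -552 - (164 + 680) = -552 - 1*844 = -552 - 844 = -1396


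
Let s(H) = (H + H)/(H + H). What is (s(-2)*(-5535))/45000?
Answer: -123/1000 ≈ -0.12300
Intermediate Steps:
s(H) = 1 (s(H) = (2*H)/((2*H)) = (2*H)*(1/(2*H)) = 1)
(s(-2)*(-5535))/45000 = (1*(-5535))/45000 = -5535*1/45000 = -123/1000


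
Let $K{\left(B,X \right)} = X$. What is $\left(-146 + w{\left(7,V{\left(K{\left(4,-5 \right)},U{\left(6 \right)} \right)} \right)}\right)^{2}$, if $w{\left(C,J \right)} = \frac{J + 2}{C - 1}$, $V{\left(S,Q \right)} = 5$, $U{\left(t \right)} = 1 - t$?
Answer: $\frac{755161}{36} \approx 20977.0$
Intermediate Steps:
$w{\left(C,J \right)} = \frac{2 + J}{-1 + C}$
$\left(-146 + w{\left(7,V{\left(K{\left(4,-5 \right)},U{\left(6 \right)} \right)} \right)}\right)^{2} = \left(-146 + \frac{2 + 5}{-1 + 7}\right)^{2} = \left(-146 + \frac{1}{6} \cdot 7\right)^{2} = \left(-146 + \frac{7}{6}\right)^{2} = \left(- \frac{869}{6}\right)^{2} = \frac{755161}{36}$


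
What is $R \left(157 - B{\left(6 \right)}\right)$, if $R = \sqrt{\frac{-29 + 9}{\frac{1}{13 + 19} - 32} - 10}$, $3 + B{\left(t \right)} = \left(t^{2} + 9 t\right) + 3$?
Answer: $\frac{67 i \sqrt{9810570}}{1023} \approx 205.14 i$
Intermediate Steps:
$B{\left(t \right)} = t^{2} + 9 t$ ($B{\left(t \right)} = -3 + \left(\left(t^{2} + 9 t\right) + 3\right) = -3 + \left(3 + t^{2} + 9 t\right) = t^{2} + 9 t$)
$R = \frac{i \sqrt{9810570}}{1023}$ ($R = \sqrt{- \frac{20}{\frac{1}{32} - 32} - 10} = \sqrt{- \frac{20}{- \frac{1023}{32}} - 10} = \sqrt{\left(-20\right) \left(- \frac{32}{1023}\right) - 10} = \sqrt{\frac{640}{1023} - 10} = \sqrt{- \frac{9590}{1023}} = \frac{i \sqrt{9810570}}{1023} \approx 3.0618 i$)
$R \left(157 - B{\left(6 \right)}\right) = \frac{i \sqrt{9810570}}{1023} \left(157 - 6 \left(9 + 6\right)\right) = \frac{i \sqrt{9810570}}{1023} \left(157 - 6 \cdot 15\right) = \frac{i \sqrt{9810570}}{1023} \left(157 - 90\right) = \frac{i \sqrt{9810570}}{1023} \cdot 67 = \frac{67 i \sqrt{9810570}}{1023}$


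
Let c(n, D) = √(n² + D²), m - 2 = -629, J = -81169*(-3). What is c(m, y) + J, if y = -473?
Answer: 243507 + 11*√5098 ≈ 2.4429e+5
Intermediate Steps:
J = 243507
m = -627 (m = 2 - 629 = -627)
c(n, D) = √(D² + n²)
c(m, y) + J = √((-473)² + (-627)²) + 243507 = √(223729 + 393129) + 243507 = √616858 + 243507 = 11*√5098 + 243507 = 243507 + 11*√5098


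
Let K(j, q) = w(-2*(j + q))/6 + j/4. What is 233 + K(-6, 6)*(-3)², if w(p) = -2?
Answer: 433/2 ≈ 216.50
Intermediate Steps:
K(j, q) = -⅓ + j/4 (K(j, q) = -2/6 + j/4 = -2*⅙ + j*(¼) = -⅓ + j/4)
233 + K(-6, 6)*(-3)² = 233 + (-⅓ + (¼)*(-6))*(-3)² = 233 + (-⅓ - 3/2)*9 = 233 - 11/6*9 = 233 - 33/2 = 433/2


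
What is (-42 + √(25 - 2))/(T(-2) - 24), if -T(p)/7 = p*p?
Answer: 21/26 - √23/52 ≈ 0.71546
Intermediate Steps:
T(p) = -7*p² (T(p) = -7*p*p = -7*p²)
(-42 + √(25 - 2))/(T(-2) - 24) = (-42 + √(25 - 2))/(-7*(-2)² - 24) = (-42 + √23)/(-7*4 - 24) = (-42 + √23)/(-28 - 24) = (-42 + √23)/(-52) = (-42 + √23)*(-1/52) = 21/26 - √23/52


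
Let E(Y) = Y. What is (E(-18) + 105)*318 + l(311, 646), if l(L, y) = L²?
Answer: 124387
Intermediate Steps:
(E(-18) + 105)*318 + l(311, 646) = (-18 + 105)*318 + 311² = 87*318 + 96721 = 27666 + 96721 = 124387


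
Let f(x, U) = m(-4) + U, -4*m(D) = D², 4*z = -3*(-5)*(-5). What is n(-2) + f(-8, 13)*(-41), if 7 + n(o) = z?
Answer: -1579/4 ≈ -394.75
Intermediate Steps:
z = -75/4 (z = (-3*(-5)*(-5))/4 = (15*(-5))/4 = (¼)*(-75) = -75/4 ≈ -18.750)
n(o) = -103/4 (n(o) = -7 - 75/4 = -103/4)
m(D) = -D²/4
f(x, U) = -4 + U (f(x, U) = -¼*(-4)² + U = -¼*16 + U = -4 + U)
n(-2) + f(-8, 13)*(-41) = -103/4 + (-4 + 13)*(-41) = -103/4 + 9*(-41) = -103/4 - 369 = -1579/4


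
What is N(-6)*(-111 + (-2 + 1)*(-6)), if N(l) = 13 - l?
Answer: -1995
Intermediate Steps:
N(-6)*(-111 + (-2 + 1)*(-6)) = (13 - 1*(-6))*(-111 + (-2 + 1)*(-6)) = (13 + 6)*(-111 - 1*(-6)) = 19*(-111 + 6) = 19*(-105) = -1995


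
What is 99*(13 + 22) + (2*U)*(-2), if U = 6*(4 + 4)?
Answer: 3273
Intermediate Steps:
U = 48 (U = 6*8 = 48)
99*(13 + 22) + (2*U)*(-2) = 99*(13 + 22) + (2*48)*(-2) = 99*35 + 96*(-2) = 3465 - 192 = 3273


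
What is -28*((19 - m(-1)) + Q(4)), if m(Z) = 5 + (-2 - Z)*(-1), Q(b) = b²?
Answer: -812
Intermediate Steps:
m(Z) = 7 + Z (m(Z) = 5 + (2 + Z) = 7 + Z)
-28*((19 - m(-1)) + Q(4)) = -28*((19 - (7 - 1)) + 4²) = -28*((19 - 1*6) + 16) = -28*((19 - 6) + 16) = -28*(13 + 16) = -28*29 = -812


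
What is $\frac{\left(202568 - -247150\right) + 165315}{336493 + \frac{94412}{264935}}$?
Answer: $\frac{162943767855}{89148867367} \approx 1.8278$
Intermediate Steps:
$\frac{\left(202568 - -247150\right) + 165315}{336493 + \frac{94412}{264935}} = \frac{\left(202568 + 247150\right) + 165315}{336493 + 94412 \cdot \frac{1}{264935}} = \frac{449718 + 165315}{336493 + \frac{94412}{264935}} = \frac{615033}{\frac{89148867367}{264935}} = 615033 \cdot \frac{264935}{89148867367} = \frac{162943767855}{89148867367}$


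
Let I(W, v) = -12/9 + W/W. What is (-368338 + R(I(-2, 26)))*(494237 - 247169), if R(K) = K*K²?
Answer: -273013626404/3 ≈ -9.1005e+10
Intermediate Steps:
I(W, v) = -⅓ (I(W, v) = -12*⅑ + 1 = -4/3 + 1 = -⅓)
R(K) = K³
(-368338 + R(I(-2, 26)))*(494237 - 247169) = (-368338 + (-⅓)³)*(494237 - 247169) = (-368338 - 1/27)*247068 = -9945127/27*247068 = -273013626404/3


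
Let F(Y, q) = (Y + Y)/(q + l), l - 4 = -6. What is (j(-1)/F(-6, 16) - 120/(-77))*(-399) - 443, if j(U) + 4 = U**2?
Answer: -54149/22 ≈ -2461.3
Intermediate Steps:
l = -2 (l = 4 - 6 = -2)
j(U) = -4 + U**2
F(Y, q) = 2*Y/(-2 + q) (F(Y, q) = (Y + Y)/(q - 2) = (2*Y)/(-2 + q) = 2*Y/(-2 + q))
(j(-1)/F(-6, 16) - 120/(-77))*(-399) - 443 = ((-4 + (-1)**2)/((2*(-6)/(-2 + 16))) - 120/(-77))*(-399) - 443 = ((-4 + 1)/((2*(-6)/14)) - 120*(-1/77))*(-399) - 443 = (-3/(2*(-6)*(1/14)) + 120/77)*(-399) - 443 = (-3/(-6/7) + 120/77)*(-399) - 443 = (-3*(-7/6) + 120/77)*(-399) - 443 = (7/2 + 120/77)*(-399) - 443 = (779/154)*(-399) - 443 = -44403/22 - 443 = -54149/22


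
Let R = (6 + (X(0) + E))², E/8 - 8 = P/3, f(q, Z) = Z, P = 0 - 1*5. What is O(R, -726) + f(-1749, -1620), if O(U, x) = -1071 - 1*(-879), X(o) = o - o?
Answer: -1812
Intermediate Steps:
P = -5 (P = 0 - 5 = -5)
E = 152/3 (E = 64 + 8*(-5/3) = 64 - 40/3 = 152/3 ≈ 50.667)
X(o) = 0
R = 28900/9 (R = (6 + (0 + 152/3))² = (6 + 152/3)² = (170/3)² = 28900/9 ≈ 3211.1)
O(U, x) = -192 (O(U, x) = -1071 + 879 = -192)
O(R, -726) + f(-1749, -1620) = -192 - 1620 = -1812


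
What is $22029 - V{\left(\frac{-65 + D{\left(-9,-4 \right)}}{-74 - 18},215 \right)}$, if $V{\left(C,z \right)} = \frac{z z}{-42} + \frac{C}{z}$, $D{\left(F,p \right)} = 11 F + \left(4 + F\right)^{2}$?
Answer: $\frac{9607568351}{415380} \approx 23130.0$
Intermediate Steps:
$D{\left(F,p \right)} = \left(4 + F\right)^{2} + 11 F$
$V{\left(C,z \right)} = - \frac{z^{2}}{42} + \frac{C}{z}$ ($V{\left(C,z \right)} = z^{2} \left(- \frac{1}{42}\right) + \frac{C}{z} = - \frac{z^{2}}{42} + \frac{C}{z}$)
$22029 - V{\left(\frac{-65 + D{\left(-9,-4 \right)}}{-74 - 18},215 \right)} = 22029 - \frac{\frac{-65 + \left(\left(4 - 9\right)^{2} + 11 \left(-9\right)\right)}{-74 - 18} - \frac{215^{3}}{42}}{215} = 22029 - \frac{\frac{-65 - \left(99 - \left(-5\right)^{2}\right)}{-92} - \frac{9938375}{42}}{215} = 22029 - \frac{\left(-65 + \left(25 - 99\right)\right) \left(- \frac{1}{92}\right) - \frac{9938375}{42}}{215} = 22029 - \frac{\left(-65 - 74\right) \left(- \frac{1}{92}\right) - \frac{9938375}{42}}{215} = 22029 - \frac{\left(-139\right) \left(- \frac{1}{92}\right) - \frac{9938375}{42}}{215} = 22029 - \frac{\frac{139}{92} - \frac{9938375}{42}}{215} = 22029 - \frac{1}{215} \left(- \frac{457162331}{1932}\right) = 22029 - - \frac{457162331}{415380} = 22029 + \frac{457162331}{415380} = \frac{9607568351}{415380}$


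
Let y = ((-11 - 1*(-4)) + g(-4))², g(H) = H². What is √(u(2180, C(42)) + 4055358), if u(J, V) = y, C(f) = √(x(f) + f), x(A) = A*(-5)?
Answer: √4055439 ≈ 2013.8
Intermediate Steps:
x(A) = -5*A
C(f) = 2*√(-f) (C(f) = √(-5*f + f) = √(-4*f) = 2*√(-f))
y = 81 (y = ((-11 - 1*(-4)) + (-4)²)² = ((-11 + 4) + 16)² = (-7 + 16)² = 9² = 81)
u(J, V) = 81
√(u(2180, C(42)) + 4055358) = √(81 + 4055358) = √4055439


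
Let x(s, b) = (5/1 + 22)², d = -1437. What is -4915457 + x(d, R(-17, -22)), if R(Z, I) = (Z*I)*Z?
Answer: -4914728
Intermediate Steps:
R(Z, I) = I*Z² (R(Z, I) = (I*Z)*Z = I*Z²)
x(s, b) = 729 (x(s, b) = (5*1 + 22)² = (5 + 22)² = 27² = 729)
-4915457 + x(d, R(-17, -22)) = -4915457 + 729 = -4914728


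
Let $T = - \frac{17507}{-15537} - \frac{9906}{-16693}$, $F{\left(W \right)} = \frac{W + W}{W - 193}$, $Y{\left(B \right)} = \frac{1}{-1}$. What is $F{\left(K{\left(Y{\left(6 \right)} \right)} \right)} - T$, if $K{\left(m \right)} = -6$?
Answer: $- \frac{85672311035}{51612469059} \approx -1.6599$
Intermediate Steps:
$Y{\left(B \right)} = -1$
$F{\left(W \right)} = \frac{2 W}{-193 + W}$
$T = \frac{446153873}{259359141}$ ($T = \left(-17507\right) \left(- \frac{1}{15537}\right) - - \frac{9906}{16693} = \frac{17507}{15537} + \frac{9906}{16693} = \frac{446153873}{259359141} \approx 1.7202$)
$F{\left(K{\left(Y{\left(6 \right)} \right)} \right)} - T = 2 \left(-6\right) \frac{1}{-193 - 6} - \frac{446153873}{259359141} = 2 \left(-6\right) \frac{1}{-199} - \frac{446153873}{259359141} = 2 \left(-6\right) \left(- \frac{1}{199}\right) - \frac{446153873}{259359141} = \frac{12}{199} - \frac{446153873}{259359141} = - \frac{85672311035}{51612469059}$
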